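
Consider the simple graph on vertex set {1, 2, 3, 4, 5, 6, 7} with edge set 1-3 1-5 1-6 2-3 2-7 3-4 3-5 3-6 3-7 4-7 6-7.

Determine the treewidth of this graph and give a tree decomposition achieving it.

Treewidth 2.
Bags: B1 = {1, 3, 6}  B2 = {3, 6, 7}  B3 = {2, 3, 7}  B4 = {1, 3, 5}  B5 = {3, 4, 7}
Tree: B1–B2, B2–B3, B1–B4, B3–B5

Every bag has size at most 3, so the width is 3 − 1 = 2 and tw(G) ≤ 2. On the other hand G contains the 3-clique {1, 3, 5}. A clique must lie in a single bag of any decomposition, so no decomposition can have width below 2. Therefore the treewidth is 2.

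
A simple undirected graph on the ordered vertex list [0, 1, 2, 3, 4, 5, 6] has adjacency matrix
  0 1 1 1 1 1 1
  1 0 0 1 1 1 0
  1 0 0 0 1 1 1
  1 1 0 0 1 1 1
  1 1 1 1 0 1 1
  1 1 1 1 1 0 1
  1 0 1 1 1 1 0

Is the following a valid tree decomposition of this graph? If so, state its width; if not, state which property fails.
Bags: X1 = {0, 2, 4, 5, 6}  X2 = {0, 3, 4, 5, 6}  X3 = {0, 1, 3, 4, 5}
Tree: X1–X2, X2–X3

Vertex coverage: the bags together contain {0, 1, 2, 3, 4, 5, 6}, the full vertex set. Edge coverage: each edge of G has both endpoints in at least one bag. Running intersection: for every vertex, the bags containing it form a connected subtree. All three properties hold, so this is a valid tree decomposition of width max|bag| − 1 = 4, and hence tw(G) ≤ 4.

Yes; width 4.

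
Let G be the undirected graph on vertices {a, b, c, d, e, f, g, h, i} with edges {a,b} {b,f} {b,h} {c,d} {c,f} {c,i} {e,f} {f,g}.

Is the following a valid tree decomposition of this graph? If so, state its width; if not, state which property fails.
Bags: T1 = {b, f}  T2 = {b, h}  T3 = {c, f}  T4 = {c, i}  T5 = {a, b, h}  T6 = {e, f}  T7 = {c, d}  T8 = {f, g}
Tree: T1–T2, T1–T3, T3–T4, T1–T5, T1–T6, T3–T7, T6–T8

A tree decomposition must satisfy three properties: every vertex lies in some bag; for every edge, both endpoints lie together in some bag; and for every vertex, the bags containing it form a connected subtree. Here bags containing vertex h are not connected in the tree, so the decomposition is invalid.

No — bags containing vertex h are not connected in the tree.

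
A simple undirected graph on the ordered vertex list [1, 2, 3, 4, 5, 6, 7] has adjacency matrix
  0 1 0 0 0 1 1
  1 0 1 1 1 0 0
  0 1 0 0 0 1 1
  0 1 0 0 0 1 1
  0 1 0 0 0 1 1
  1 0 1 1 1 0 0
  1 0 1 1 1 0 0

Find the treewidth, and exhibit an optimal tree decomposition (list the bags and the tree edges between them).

Each bag holds 4 vertices, so the decomposition has width 3, which upper-bounds the treewidth. For the lower bound: the 4 vertex sets {2,4}, {3,7}, {6}, {5} are disjoint, each induces a connected subgraph, and every pair is joined by at least one edge of G. Contracting each set to a single vertex therefore yields K_{4} as a minor, and since treewidth is minor-monotone, tw(G) ≥ tw(K_{4}) = 3. Combining the bounds, tw(G) = 3.

Treewidth 3.
Bags: B1 = {2, 4, 6, 7}  B2 = {2, 3, 6, 7}  B3 = {2, 5, 6, 7}  B4 = {1, 2, 6, 7}
Tree: B1–B2, B2–B3, B3–B4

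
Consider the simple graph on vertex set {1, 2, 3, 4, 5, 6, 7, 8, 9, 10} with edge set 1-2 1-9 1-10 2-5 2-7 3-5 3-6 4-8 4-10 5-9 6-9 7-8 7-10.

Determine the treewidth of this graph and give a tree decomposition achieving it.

Each bag holds 3 vertices, so the decomposition has width 2, which upper-bounds the treewidth. Since 6–3–5–9–6 is a cycle in G, G is not acyclic. Forests are exactly the graphs of treewidth ≤ 1, so tw(G) ≥ 2. The upper and lower bounds meet at 2, so that is the treewidth.

Treewidth 2.
One such decomposition:
Bags: B1 = {3, 6, 9}  B2 = {3, 5, 9}  B3 = {1, 5, 9}  B4 = {1, 2, 5}  B5 = {1, 2, 10}  B6 = {2, 7, 10}  B7 = {4, 7, 10}  B8 = {4, 7, 8}
Tree: B1–B2, B2–B3, B3–B4, B4–B5, B5–B6, B6–B7, B7–B8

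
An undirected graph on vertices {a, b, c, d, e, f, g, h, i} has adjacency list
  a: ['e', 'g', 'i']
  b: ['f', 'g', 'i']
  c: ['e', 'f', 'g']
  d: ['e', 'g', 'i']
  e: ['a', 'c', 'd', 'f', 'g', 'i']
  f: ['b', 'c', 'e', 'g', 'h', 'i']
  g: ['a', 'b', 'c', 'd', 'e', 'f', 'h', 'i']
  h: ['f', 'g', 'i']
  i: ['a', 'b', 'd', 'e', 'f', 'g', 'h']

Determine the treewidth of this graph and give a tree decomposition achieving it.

Every bag has size at most 4, so the width is 4 − 1 = 3 and tw(G) ≤ 3. On the other hand G contains the 4-clique {c, e, f, g}. A clique must lie in a single bag of any decomposition, so no decomposition can have width below 3. Hence tw(G) = 3 exactly.

Treewidth 3.
One such decomposition:
Bags: B1 = {d, e, g, i}  B2 = {a, e, g, i}  B3 = {e, f, g, i}  B4 = {c, e, f, g}  B5 = {f, g, h, i}  B6 = {b, f, g, i}
Tree: B1–B2, B2–B3, B3–B4, B3–B5, B3–B6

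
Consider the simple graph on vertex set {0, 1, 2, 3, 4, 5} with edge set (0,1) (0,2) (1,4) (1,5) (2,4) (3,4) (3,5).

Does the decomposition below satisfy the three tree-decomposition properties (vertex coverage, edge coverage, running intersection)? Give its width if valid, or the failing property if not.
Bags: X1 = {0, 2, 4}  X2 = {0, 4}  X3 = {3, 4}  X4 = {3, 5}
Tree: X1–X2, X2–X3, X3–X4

No — vertex 1 appears in no bag.

A tree decomposition must satisfy three properties: every vertex lies in some bag; for every edge, both endpoints lie together in some bag; and for every vertex, the bags containing it form a connected subtree. Here vertex 1 appears in no bag, so the decomposition is invalid.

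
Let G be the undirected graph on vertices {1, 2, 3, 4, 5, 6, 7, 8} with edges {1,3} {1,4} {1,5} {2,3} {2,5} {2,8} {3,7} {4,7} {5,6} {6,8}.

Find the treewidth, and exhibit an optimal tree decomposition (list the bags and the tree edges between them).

Treewidth 2.
Bags: B1 = {1, 4, 7}  B2 = {1, 3, 7}  B3 = {1, 3, 5}  B4 = {2, 3, 5}  B5 = {2, 5, 6}  B6 = {2, 6, 8}
Tree: B1–B2, B2–B3, B3–B4, B4–B5, B5–B6

The largest bag has 3 vertices, giving width 2; this decomposition certifies tw(G) ≤ 2. For the lower bound, G contains the cycle 4–7–3–1–4, so G is not a forest; only forests have treewidth ≤ 1, hence tw(G) ≥ 2. The upper and lower bounds meet at 2, so that is the treewidth.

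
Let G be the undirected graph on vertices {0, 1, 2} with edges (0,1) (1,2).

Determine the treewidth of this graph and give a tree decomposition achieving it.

Treewidth 1.
One optimal decomposition is:
Bags: B1 = {0, 1}  B2 = {1, 2}
Tree: B1–B2

Every bag has size at most 2, so the width is 2 − 1 = 1 and tw(G) ≤ 1. Any graph with an edge has treewidth ≥ 1, and G has the edge 1–0. The upper and lower bounds meet at 1, so that is the treewidth.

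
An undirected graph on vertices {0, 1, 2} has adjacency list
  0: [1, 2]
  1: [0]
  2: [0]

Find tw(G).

A width-1 tree decomposition is:
Bags: B1 = {0, 2}  B2 = {0, 1}
Tree: B1–B2
Each bag holds 2 vertices, so the decomposition has width 1, which upper-bounds the treewidth. Any graph with an edge has treewidth ≥ 1, and G has the edge 0–2. Combining the bounds, tw(G) = 1.

1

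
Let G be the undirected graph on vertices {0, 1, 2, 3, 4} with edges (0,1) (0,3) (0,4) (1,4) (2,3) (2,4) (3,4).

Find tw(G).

2

A width-2 tree decomposition is:
Bags: B1 = {0, 3, 4}  B2 = {2, 3, 4}  B3 = {0, 1, 4}
Tree: B1–B2, B1–B3
Each bag holds 3 vertices, so the decomposition has width 2, which upper-bounds the treewidth. Conversely, {0, 1, 4} is a clique of size 3, and the vertices of any clique must share a bag in every tree decomposition; so some bag has ≥ 3 vertices and tw(G) ≥ 2. Therefore the treewidth is 2.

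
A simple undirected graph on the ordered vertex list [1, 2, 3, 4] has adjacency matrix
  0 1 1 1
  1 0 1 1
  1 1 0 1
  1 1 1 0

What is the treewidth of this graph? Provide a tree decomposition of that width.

A single bag containing all 4 vertices is trivially a valid decomposition of width 3. Conversely, {1, 2, 3, 4} is a clique of size 4, and the vertices of any clique must share a bag in every tree decomposition; so some bag has ≥ 4 vertices and tw(G) ≥ 3. The upper and lower bounds meet at 3, so that is the treewidth.

Treewidth 3.
One optimal decomposition is:
Bags: B1 = {1, 2, 3, 4}
Tree: (single bag)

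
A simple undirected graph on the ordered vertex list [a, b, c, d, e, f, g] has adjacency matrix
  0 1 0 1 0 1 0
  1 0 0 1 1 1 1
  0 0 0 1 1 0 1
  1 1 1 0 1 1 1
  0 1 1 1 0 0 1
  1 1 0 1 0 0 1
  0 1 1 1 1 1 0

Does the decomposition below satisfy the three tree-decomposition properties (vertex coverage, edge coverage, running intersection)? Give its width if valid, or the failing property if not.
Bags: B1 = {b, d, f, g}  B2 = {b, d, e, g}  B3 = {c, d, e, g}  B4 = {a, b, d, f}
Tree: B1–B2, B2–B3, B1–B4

Checking the three conditions: (i) the bags cover all of {a, b, c, d, e, f, g}; (ii) for each edge, some bag contains both endpoints; (iii) the bags containing any fixed vertex form a subtree. All hold, so the decomposition is valid with width 4 − 1 = 3.

Yes; width 3.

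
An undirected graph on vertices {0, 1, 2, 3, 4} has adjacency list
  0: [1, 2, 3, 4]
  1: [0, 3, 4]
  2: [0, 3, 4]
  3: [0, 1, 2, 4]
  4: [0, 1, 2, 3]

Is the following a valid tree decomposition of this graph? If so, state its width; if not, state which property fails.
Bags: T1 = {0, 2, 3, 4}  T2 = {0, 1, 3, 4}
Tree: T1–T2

Yes; width 3.

Vertex coverage: the bags together contain {0, 1, 2, 3, 4}, the full vertex set. Edge coverage: each edge of G has both endpoints in at least one bag. Running intersection: for every vertex, the bags containing it form a connected subtree. All three properties hold, so this is a valid tree decomposition of width max|bag| − 1 = 3, and hence tw(G) ≤ 3.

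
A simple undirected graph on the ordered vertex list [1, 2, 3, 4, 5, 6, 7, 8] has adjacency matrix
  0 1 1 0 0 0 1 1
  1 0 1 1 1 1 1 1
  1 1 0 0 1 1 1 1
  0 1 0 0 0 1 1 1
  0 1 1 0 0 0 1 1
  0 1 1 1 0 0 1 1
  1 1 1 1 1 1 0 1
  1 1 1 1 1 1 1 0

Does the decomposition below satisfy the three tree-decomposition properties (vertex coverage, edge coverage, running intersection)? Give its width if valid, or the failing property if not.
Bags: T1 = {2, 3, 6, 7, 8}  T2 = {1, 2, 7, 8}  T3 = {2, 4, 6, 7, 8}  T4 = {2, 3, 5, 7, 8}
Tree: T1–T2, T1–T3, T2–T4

No — edge (3,1) lies in no bag.

A tree decomposition must satisfy three properties: every vertex lies in some bag; for every edge, both endpoints lie together in some bag; and for every vertex, the bags containing it form a connected subtree. Here edge (3,1) lies in no bag, so the decomposition is invalid.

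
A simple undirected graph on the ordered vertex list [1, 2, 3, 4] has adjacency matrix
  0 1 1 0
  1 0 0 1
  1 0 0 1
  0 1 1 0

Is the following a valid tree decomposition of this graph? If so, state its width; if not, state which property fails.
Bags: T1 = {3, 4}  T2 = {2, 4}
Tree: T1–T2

A tree decomposition must satisfy three properties: every vertex lies in some bag; for every edge, both endpoints lie together in some bag; and for every vertex, the bags containing it form a connected subtree. Here vertex 1 appears in no bag, so the decomposition is invalid.

No — vertex 1 appears in no bag.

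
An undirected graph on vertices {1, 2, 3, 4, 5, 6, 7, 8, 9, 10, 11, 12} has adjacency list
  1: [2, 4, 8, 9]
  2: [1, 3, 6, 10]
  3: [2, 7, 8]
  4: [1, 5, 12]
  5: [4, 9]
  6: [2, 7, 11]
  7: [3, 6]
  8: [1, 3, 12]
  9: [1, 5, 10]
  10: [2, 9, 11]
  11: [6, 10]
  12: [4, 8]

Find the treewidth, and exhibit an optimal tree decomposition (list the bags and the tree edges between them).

Every bag has size at most 4, so the width is 4 − 1 = 3 and tw(G) ≤ 3. For the lower bound: the 4 vertex sets {4,5,12}, {9}, {1}, {2,3,8,10} are disjoint, each induces a connected subgraph, and every pair is joined by at least one edge of G. Contracting each set to a single vertex therefore yields K_{4} as a minor, and since treewidth is minor-monotone, tw(G) ≥ tw(K_{4}) = 3. Combining the bounds, tw(G) = 3.

Treewidth 3.
One such decomposition:
Bags: B1 = {4, 5, 9, 12}  B2 = {1, 4, 9, 12}  B3 = {1, 8, 9, 12}  B4 = {1, 8, 9, 10}  B5 = {1, 2, 8, 10}  B6 = {2, 3, 8, 10}  B7 = {2, 3, 10, 11}  B8 = {2, 3, 6, 11}  B9 = {3, 6, 7, 11}
Tree: B1–B2, B2–B3, B3–B4, B4–B5, B5–B6, B6–B7, B7–B8, B8–B9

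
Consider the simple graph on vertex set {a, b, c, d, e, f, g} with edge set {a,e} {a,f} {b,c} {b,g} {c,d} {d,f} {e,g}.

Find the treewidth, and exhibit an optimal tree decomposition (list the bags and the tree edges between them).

Treewidth 2.
One optimal decomposition is:
Bags: B1 = {a, e, f}  B2 = {e, f, g}  B3 = {b, f, g}  B4 = {b, c, f}  B5 = {c, d, f}
Tree: B1–B2, B2–B3, B3–B4, B4–B5

Every bag has size at most 3, so the width is 3 − 1 = 2 and tw(G) ≤ 2. Since f–a–e–g–b–c–d–f is a cycle in G, G is not acyclic. Forests are exactly the graphs of treewidth ≤ 1, so tw(G) ≥ 2. Combining the bounds, tw(G) = 2.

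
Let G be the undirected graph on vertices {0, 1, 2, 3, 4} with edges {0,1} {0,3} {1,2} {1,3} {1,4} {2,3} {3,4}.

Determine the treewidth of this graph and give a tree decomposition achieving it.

Every bag has size at most 3, so the width is 3 − 1 = 2 and tw(G) ≤ 2. Conversely, {0, 1, 3} is a clique of size 3, and the vertices of any clique must share a bag in every tree decomposition; so some bag has ≥ 3 vertices and tw(G) ≥ 2. The upper and lower bounds meet at 2, so that is the treewidth.

Treewidth 2.
One optimal decomposition is:
Bags: B1 = {1, 2, 3}  B2 = {0, 1, 3}  B3 = {1, 3, 4}
Tree: B1–B2, B2–B3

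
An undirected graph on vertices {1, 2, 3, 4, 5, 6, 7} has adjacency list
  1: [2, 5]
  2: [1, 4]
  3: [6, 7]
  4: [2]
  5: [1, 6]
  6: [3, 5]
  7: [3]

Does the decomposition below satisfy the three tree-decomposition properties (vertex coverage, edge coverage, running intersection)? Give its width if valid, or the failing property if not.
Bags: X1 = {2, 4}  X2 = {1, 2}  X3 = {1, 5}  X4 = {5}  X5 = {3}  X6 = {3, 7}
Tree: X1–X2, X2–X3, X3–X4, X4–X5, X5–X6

A tree decomposition must satisfy three properties: every vertex lies in some bag; for every edge, both endpoints lie together in some bag; and for every vertex, the bags containing it form a connected subtree. Here vertex 6 appears in no bag, so the decomposition is invalid.

No — vertex 6 appears in no bag.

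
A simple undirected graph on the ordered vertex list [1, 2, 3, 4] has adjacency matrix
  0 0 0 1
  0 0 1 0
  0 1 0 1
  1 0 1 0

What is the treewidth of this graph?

A width-1 tree decomposition is:
Bags: B1 = {2, 3}  B2 = {3, 4}  B3 = {1, 4}
Tree: B1–B2, B2–B3
The largest bag has 2 vertices, giving width 1; this decomposition certifies tw(G) ≤ 1. G has an edge, so its treewidth is at least 1. Combining the bounds, tw(G) = 1.

1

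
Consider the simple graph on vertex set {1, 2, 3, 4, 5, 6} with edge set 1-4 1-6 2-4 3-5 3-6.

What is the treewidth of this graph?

A width-1 tree decomposition is:
Bags: B1 = {2, 4}  B2 = {1, 4}  B3 = {1, 6}  B4 = {3, 6}  B5 = {3, 5}
Tree: B1–B2, B2–B3, B3–B4, B4–B5
Each bag holds 2 vertices, so the decomposition has width 1, which upper-bounds the treewidth. Any graph with an edge has treewidth ≥ 1, and G has the edge 2–4. Combining the bounds, tw(G) = 1.

1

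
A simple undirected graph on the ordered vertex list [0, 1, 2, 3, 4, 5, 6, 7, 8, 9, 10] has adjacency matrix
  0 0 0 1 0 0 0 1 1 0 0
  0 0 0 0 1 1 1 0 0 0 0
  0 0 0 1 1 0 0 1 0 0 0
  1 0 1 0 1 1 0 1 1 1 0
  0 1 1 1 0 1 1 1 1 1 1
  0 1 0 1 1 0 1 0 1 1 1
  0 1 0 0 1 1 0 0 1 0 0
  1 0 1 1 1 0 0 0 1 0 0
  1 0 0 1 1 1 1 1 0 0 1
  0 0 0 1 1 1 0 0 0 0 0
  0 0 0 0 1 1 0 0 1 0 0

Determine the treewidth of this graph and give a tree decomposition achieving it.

The largest bag has 4 vertices, giving width 3; this decomposition certifies tw(G) ≤ 3. For the lower bound, the 4 vertices {0, 3, 7, 8} are pairwise adjacent, and any tree decomposition puts a clique entirely inside one bag — forcing width ≥ 3. The upper and lower bounds meet at 3, so that is the treewidth.

Treewidth 3.
One such decomposition:
Bags: B1 = {4, 5, 8, 10}  B2 = {3, 4, 5, 8}  B3 = {4, 5, 6, 8}  B4 = {3, 4, 7, 8}  B5 = {3, 4, 5, 9}  B6 = {1, 4, 5, 6}  B7 = {2, 3, 4, 7}  B8 = {0, 3, 7, 8}
Tree: B1–B2, B1–B3, B2–B4, B2–B5, B3–B6, B4–B7, B4–B8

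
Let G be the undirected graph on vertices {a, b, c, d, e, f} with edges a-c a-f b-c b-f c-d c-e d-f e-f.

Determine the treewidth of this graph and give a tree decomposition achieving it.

Every bag has size at most 3, so the width is 3 − 1 = 2 and tw(G) ≤ 2. Since a–c–e–f–a is a cycle in G, G is not acyclic. Forests are exactly the graphs of treewidth ≤ 1, so tw(G) ≥ 2. Hence tw(G) = 2 exactly.

Treewidth 2.
Bags: B1 = {a, c, f}  B2 = {c, e, f}  B3 = {c, d, f}  B4 = {b, c, f}
Tree: B1–B2, B2–B3, B3–B4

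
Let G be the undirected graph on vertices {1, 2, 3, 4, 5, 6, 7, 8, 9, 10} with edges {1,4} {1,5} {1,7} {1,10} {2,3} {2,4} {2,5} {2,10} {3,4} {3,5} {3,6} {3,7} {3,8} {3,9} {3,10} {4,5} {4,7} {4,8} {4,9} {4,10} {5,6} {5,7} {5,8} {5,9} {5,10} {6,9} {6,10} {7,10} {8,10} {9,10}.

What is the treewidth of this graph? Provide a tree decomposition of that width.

Every bag has size at most 5, so the width is 5 − 1 = 4 and tw(G) ≤ 4. On the other hand G contains the 5-clique {1, 4, 5, 7, 10}. A clique must lie in a single bag of any decomposition, so no decomposition can have width below 4. Combining the bounds, tw(G) = 4.

Treewidth 4.
Bags: B1 = {3, 4, 5, 8, 10}  B2 = {3, 4, 5, 9, 10}  B3 = {3, 4, 5, 7, 10}  B4 = {3, 5, 6, 9, 10}  B5 = {1, 4, 5, 7, 10}  B6 = {2, 3, 4, 5, 10}
Tree: B1–B2, B1–B3, B2–B4, B3–B5, B3–B6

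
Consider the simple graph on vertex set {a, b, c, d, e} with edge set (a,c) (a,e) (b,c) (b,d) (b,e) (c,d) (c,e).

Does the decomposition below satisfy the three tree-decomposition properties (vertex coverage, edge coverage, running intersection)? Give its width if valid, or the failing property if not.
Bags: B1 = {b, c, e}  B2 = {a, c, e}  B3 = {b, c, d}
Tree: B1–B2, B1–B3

Every vertex of G appears in some bag (union = {a, b, c, d, e}); every edge is covered by a bag; and for each vertex v the set of bags containing v is connected in the bag tree. The decomposition is therefore valid. The largest bag has 3 vertices, so the width is 2.

Yes; width 2.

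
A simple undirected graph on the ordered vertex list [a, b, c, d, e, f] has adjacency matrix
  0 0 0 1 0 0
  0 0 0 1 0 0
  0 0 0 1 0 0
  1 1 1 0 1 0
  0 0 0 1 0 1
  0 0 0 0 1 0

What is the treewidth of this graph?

A width-1 tree decomposition is:
Bags: B1 = {d, e}  B2 = {e, f}  B3 = {a, d}  B4 = {b, d}  B5 = {c, d}
Tree: B1–B2, B1–B3, B3–B4, B1–B5
Every bag has size at most 2, so the width is 2 − 1 = 1 and tw(G) ≤ 1. Any graph with an edge has treewidth ≥ 1, and G has the edge e–d. The upper and lower bounds meet at 1, so that is the treewidth.

1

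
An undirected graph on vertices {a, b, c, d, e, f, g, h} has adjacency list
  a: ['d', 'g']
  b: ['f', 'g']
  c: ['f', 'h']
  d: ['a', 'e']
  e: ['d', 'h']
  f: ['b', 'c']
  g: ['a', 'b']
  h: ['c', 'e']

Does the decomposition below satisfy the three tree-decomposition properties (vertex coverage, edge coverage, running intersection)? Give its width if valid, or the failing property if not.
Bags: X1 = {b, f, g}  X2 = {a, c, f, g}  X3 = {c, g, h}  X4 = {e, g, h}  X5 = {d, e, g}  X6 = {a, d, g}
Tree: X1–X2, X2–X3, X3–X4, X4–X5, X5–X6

A tree decomposition must satisfy three properties: every vertex lies in some bag; for every edge, both endpoints lie together in some bag; and for every vertex, the bags containing it form a connected subtree. Here bags containing vertex a are not connected in the tree, so the decomposition is invalid.

No — bags containing vertex a are not connected in the tree.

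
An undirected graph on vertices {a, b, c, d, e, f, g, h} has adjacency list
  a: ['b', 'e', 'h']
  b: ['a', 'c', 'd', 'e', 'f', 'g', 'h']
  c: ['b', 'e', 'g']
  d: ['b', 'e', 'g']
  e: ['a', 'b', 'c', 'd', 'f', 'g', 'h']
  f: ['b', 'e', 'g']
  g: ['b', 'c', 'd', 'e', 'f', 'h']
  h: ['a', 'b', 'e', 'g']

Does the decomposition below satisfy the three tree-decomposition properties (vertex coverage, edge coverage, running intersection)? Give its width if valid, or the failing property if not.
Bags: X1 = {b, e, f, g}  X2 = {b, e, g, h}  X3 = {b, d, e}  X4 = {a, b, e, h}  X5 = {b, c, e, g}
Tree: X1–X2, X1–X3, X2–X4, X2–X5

A tree decomposition must satisfy three properties: every vertex lies in some bag; for every edge, both endpoints lie together in some bag; and for every vertex, the bags containing it form a connected subtree. Here edge (g,d) lies in no bag, so the decomposition is invalid.

No — edge (g,d) lies in no bag.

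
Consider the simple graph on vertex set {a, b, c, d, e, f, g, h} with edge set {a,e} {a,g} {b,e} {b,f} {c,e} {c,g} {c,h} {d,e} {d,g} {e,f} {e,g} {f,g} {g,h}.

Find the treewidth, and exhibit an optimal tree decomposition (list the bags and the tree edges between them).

Treewidth 2.
Bags: B1 = {d, e, g}  B2 = {c, e, g}  B3 = {e, f, g}  B4 = {a, e, g}  B5 = {b, e, f}  B6 = {c, g, h}
Tree: B1–B2, B1–B3, B1–B4, B3–B5, B2–B6

Each bag holds 3 vertices, so the decomposition has width 2, which upper-bounds the treewidth. Conversely, {d, e, g} is a clique of size 3, and the vertices of any clique must share a bag in every tree decomposition; so some bag has ≥ 3 vertices and tw(G) ≥ 2. Therefore the treewidth is 2.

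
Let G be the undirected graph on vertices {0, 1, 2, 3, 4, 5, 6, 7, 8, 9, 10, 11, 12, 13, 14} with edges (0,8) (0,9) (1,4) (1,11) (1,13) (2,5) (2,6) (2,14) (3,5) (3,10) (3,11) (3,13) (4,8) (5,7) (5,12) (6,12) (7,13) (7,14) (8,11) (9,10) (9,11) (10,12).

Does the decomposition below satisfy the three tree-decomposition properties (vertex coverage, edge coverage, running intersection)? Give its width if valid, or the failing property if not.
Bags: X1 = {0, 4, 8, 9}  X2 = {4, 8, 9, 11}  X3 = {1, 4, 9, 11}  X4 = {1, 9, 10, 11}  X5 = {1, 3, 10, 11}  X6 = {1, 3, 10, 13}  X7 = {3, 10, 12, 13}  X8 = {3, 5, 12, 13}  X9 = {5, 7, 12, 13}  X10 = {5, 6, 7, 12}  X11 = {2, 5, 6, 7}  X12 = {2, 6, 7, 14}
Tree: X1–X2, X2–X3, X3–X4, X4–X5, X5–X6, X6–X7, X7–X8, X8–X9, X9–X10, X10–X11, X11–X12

Vertex coverage: the bags together contain {0, 1, 2, 3, 4, 5, 6, 7, 8, 9, 10, 11, 12, 13, 14}, the full vertex set. Edge coverage: each edge of G has both endpoints in at least one bag. Running intersection: for every vertex, the bags containing it form a connected subtree. All three properties hold, so this is a valid tree decomposition of width max|bag| − 1 = 3, and hence tw(G) ≤ 3.

Yes; width 3.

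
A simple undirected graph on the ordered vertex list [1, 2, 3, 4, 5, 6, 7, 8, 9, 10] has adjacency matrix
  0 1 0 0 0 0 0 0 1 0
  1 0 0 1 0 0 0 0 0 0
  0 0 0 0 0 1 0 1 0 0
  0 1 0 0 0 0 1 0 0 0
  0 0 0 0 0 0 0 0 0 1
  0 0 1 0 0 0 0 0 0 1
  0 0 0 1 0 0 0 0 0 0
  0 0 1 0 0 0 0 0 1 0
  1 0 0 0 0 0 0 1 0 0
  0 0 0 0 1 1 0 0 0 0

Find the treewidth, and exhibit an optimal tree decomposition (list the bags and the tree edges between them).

The largest bag has 2 vertices, giving width 1; this decomposition certifies tw(G) ≤ 1. Since G has at least one edge (e.g. 7–4), it is not an edgeless graph, so tw(G) ≥ 1. Therefore the treewidth is 1.

Treewidth 1.
One optimal decomposition is:
Bags: B1 = {4, 7}  B2 = {2, 4}  B3 = {1, 2}  B4 = {1, 9}  B5 = {8, 9}  B6 = {3, 8}  B7 = {3, 6}  B8 = {6, 10}  B9 = {5, 10}
Tree: B1–B2, B2–B3, B3–B4, B4–B5, B5–B6, B6–B7, B7–B8, B8–B9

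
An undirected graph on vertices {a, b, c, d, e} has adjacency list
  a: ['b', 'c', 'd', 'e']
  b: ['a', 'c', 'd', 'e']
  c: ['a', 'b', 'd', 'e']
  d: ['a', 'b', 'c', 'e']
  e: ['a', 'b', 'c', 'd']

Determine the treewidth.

A width-4 tree decomposition is:
Bags: B1 = {a, b, c, d, e}
Tree: (single bag)
With just one bag of size 5, the width is 5 − 1 = 4, so tw(G) ≤ 4. Conversely, {a, b, c, d, e} is a clique of size 5, and the vertices of any clique must share a bag in every tree decomposition; so some bag has ≥ 5 vertices and tw(G) ≥ 4. Combining the bounds, tw(G) = 4.

4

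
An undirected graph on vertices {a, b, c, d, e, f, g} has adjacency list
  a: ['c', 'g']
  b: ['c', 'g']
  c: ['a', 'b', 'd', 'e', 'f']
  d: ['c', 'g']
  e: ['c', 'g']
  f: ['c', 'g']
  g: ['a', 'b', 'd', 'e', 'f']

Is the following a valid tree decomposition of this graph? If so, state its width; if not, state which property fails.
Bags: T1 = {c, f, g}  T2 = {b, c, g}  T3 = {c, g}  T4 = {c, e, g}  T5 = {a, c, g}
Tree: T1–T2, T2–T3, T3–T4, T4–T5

A tree decomposition must satisfy three properties: every vertex lies in some bag; for every edge, both endpoints lie together in some bag; and for every vertex, the bags containing it form a connected subtree. Here vertex d appears in no bag, so the decomposition is invalid.

No — vertex d appears in no bag.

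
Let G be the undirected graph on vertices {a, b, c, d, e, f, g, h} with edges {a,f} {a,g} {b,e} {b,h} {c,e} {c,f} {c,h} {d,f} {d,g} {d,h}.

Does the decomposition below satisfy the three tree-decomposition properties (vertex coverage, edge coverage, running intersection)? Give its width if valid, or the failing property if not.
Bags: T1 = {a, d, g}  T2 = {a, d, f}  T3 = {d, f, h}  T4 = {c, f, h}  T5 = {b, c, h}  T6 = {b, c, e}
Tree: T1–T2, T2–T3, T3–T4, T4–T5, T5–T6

Yes; width 2.

Checking the three conditions: (i) the bags cover all of {a, b, c, d, e, f, g, h}; (ii) for each edge, some bag contains both endpoints; (iii) the bags containing any fixed vertex form a subtree. All hold, so the decomposition is valid with width 3 − 1 = 2.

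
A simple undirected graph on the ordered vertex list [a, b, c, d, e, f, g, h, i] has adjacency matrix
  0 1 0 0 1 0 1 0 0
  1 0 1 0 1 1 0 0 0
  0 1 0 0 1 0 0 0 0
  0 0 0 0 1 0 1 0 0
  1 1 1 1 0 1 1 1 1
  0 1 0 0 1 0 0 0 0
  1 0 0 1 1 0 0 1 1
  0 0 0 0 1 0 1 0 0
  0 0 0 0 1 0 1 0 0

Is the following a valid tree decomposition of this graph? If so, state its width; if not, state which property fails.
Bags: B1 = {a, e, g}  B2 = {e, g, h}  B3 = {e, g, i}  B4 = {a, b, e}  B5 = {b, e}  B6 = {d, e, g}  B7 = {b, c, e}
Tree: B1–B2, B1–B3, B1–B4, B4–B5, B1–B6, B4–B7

No — vertex f appears in no bag.

A tree decomposition must satisfy three properties: every vertex lies in some bag; for every edge, both endpoints lie together in some bag; and for every vertex, the bags containing it form a connected subtree. Here vertex f appears in no bag, so the decomposition is invalid.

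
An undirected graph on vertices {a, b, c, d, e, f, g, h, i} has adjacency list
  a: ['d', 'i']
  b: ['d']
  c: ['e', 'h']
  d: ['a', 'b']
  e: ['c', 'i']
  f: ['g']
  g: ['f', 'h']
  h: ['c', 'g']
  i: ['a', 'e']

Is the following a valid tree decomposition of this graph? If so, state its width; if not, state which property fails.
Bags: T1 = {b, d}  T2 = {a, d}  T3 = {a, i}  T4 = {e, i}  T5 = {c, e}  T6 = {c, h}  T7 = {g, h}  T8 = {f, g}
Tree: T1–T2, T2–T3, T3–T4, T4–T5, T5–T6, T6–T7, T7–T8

Checking the three conditions: (i) the bags cover all of {a, b, c, d, e, f, g, h, i}; (ii) for each edge, some bag contains both endpoints; (iii) the bags containing any fixed vertex form a subtree. All hold, so the decomposition is valid with width 2 − 1 = 1.

Yes; width 1.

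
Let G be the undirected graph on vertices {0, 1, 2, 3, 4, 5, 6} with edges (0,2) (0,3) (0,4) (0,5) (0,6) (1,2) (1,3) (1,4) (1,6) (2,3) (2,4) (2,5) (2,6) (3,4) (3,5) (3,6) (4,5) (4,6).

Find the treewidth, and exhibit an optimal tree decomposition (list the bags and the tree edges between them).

Every bag has size at most 5, so the width is 5 − 1 = 4 and tw(G) ≤ 4. Conversely, {0, 2, 3, 4, 5} is a clique of size 5, and the vertices of any clique must share a bag in every tree decomposition; so some bag has ≥ 5 vertices and tw(G) ≥ 4. Therefore the treewidth is 4.

Treewidth 4.
Bags: B1 = {0, 2, 3, 4, 5}  B2 = {0, 2, 3, 4, 6}  B3 = {1, 2, 3, 4, 6}
Tree: B1–B2, B2–B3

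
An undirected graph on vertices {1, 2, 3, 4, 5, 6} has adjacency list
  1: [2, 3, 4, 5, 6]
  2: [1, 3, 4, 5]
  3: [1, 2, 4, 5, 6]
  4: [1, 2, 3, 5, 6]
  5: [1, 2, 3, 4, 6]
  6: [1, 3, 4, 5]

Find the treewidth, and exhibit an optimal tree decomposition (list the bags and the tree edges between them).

The largest bag has 5 vertices, giving width 4; this decomposition certifies tw(G) ≤ 4. On the other hand G contains the 5-clique {1, 2, 3, 4, 5}. A clique must lie in a single bag of any decomposition, so no decomposition can have width below 4. Hence tw(G) = 4 exactly.

Treewidth 4.
One optimal decomposition is:
Bags: B1 = {1, 2, 3, 4, 5}  B2 = {1, 3, 4, 5, 6}
Tree: B1–B2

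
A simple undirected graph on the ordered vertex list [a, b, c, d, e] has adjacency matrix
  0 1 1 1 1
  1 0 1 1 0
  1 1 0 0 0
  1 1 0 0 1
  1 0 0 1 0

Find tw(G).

2

A width-2 tree decomposition is:
Bags: B1 = {a, b, d}  B2 = {a, d, e}  B3 = {a, b, c}
Tree: B1–B2, B1–B3
Every bag has size at most 3, so the width is 3 − 1 = 2 and tw(G) ≤ 2. Conversely, {a, d, e} is a clique of size 3, and the vertices of any clique must share a bag in every tree decomposition; so some bag has ≥ 3 vertices and tw(G) ≥ 2. Therefore the treewidth is 2.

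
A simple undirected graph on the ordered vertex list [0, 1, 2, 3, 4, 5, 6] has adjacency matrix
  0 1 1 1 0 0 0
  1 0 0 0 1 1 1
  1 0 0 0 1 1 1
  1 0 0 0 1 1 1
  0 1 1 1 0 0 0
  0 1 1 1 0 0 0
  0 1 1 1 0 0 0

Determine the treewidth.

3

A width-3 tree decomposition is:
Bags: B1 = {1, 2, 3, 5}  B2 = {0, 1, 2, 3}  B3 = {1, 2, 3, 6}  B4 = {1, 2, 3, 4}
Tree: B1–B2, B2–B3, B3–B4
Each bag holds 4 vertices, so the decomposition has width 3, which upper-bounds the treewidth. For the lower bound: the 4 vertex sets {1,5}, {0,3}, {2}, {6} are disjoint, each induces a connected subgraph, and every pair is joined by at least one edge of G. Contracting each set to a single vertex therefore yields K_{4} as a minor, and since treewidth is minor-monotone, tw(G) ≥ tw(K_{4}) = 3. Therefore the treewidth is 3.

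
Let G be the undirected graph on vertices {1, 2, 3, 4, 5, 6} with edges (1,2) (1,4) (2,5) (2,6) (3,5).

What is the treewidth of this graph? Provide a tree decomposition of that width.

Every bag has size at most 2, so the width is 2 − 1 = 1 and tw(G) ≤ 1. Since G has at least one edge (e.g. 5–2), it is not an edgeless graph, so tw(G) ≥ 1. The upper and lower bounds meet at 1, so that is the treewidth.

Treewidth 1.
Bags: B1 = {2, 5}  B2 = {2, 6}  B3 = {1, 2}  B4 = {1, 4}  B5 = {3, 5}
Tree: B1–B2, B2–B3, B3–B4, B1–B5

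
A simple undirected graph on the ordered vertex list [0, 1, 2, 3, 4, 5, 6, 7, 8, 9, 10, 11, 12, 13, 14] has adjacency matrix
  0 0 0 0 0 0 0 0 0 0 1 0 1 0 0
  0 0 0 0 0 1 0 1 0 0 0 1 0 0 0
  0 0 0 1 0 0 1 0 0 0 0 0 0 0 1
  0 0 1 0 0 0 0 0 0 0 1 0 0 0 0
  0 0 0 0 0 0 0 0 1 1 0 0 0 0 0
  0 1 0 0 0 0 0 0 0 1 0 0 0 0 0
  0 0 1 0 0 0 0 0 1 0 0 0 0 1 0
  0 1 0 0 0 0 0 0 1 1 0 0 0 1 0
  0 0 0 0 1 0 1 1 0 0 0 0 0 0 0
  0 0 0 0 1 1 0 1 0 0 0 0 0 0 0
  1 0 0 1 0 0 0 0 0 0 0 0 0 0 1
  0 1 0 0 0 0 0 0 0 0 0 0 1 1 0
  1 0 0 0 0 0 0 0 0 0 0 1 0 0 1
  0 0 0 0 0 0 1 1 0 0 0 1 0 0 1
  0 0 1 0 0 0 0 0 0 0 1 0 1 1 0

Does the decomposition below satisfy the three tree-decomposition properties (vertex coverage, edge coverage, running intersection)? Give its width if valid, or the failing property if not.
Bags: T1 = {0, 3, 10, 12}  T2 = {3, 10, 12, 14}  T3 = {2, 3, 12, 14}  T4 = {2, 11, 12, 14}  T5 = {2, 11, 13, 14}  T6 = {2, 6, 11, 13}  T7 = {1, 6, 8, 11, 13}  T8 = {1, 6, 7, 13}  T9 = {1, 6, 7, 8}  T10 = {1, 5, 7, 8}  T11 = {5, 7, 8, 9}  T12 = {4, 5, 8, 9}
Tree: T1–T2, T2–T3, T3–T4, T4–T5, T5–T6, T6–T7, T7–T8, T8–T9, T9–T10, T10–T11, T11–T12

A tree decomposition must satisfy three properties: every vertex lies in some bag; for every edge, both endpoints lie together in some bag; and for every vertex, the bags containing it form a connected subtree. Here bags containing vertex 8 are not connected in the tree, so the decomposition is invalid.

No — bags containing vertex 8 are not connected in the tree.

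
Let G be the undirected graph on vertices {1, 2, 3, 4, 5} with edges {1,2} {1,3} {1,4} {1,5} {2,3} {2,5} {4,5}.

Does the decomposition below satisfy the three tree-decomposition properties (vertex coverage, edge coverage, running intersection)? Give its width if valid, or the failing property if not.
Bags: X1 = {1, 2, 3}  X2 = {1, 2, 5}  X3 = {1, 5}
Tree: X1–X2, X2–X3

No — vertex 4 appears in no bag.

A tree decomposition must satisfy three properties: every vertex lies in some bag; for every edge, both endpoints lie together in some bag; and for every vertex, the bags containing it form a connected subtree. Here vertex 4 appears in no bag, so the decomposition is invalid.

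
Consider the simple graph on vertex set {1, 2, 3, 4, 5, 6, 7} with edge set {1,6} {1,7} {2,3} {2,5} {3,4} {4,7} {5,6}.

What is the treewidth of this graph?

A width-2 tree decomposition is:
Bags: B1 = {2, 5, 6}  B2 = {2, 3, 6}  B3 = {3, 4, 6}  B4 = {4, 6, 7}  B5 = {1, 6, 7}
Tree: B1–B2, B2–B3, B3–B4, B4–B5
Each bag holds 3 vertices, so the decomposition has width 2, which upper-bounds the treewidth. The edges 6–5–2–3–4–7–1–6 form a cycle, so G is not a tree and its treewidth is at least 2. The upper and lower bounds meet at 2, so that is the treewidth.

2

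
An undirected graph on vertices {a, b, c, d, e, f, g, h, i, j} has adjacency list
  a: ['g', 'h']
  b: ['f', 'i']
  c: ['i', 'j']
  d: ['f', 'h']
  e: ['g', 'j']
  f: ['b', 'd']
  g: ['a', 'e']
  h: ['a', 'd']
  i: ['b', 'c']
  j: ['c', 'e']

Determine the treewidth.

A width-2 tree decomposition is:
Bags: B1 = {a, d, h}  B2 = {a, d, f}  B3 = {a, b, f}  B4 = {a, b, i}  B5 = {a, c, i}  B6 = {a, c, j}  B7 = {a, e, j}  B8 = {a, e, g}
Tree: B1–B2, B2–B3, B3–B4, B4–B5, B5–B6, B6–B7, B7–B8
Each bag holds 3 vertices, so the decomposition has width 2, which upper-bounds the treewidth. For the lower bound, G contains the cycle a–h–d–f–b–i–c–j–e–g–a, so G is not a forest; only forests have treewidth ≤ 1, hence tw(G) ≥ 2. Therefore the treewidth is 2.

2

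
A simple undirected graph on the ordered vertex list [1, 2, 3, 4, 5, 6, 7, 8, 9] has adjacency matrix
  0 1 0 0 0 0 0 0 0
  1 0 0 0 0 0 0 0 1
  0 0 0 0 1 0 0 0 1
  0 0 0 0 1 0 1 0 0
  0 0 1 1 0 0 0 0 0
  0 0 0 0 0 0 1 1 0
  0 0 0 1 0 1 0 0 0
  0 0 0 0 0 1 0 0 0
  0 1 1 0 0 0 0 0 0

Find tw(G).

1

A width-1 tree decomposition is:
Bags: B1 = {1, 2}  B2 = {2, 9}  B3 = {3, 9}  B4 = {3, 5}  B5 = {4, 5}  B6 = {4, 7}  B7 = {6, 7}  B8 = {6, 8}
Tree: B1–B2, B2–B3, B3–B4, B4–B5, B5–B6, B6–B7, B7–B8
Each bag holds 2 vertices, so the decomposition has width 1, which upper-bounds the treewidth. Any graph with an edge has treewidth ≥ 1, and G has the edge 1–2. Combining the bounds, tw(G) = 1.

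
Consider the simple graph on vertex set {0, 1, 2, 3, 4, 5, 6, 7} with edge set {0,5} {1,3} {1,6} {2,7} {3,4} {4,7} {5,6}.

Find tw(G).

A width-1 tree decomposition is:
Bags: B1 = {0, 5}  B2 = {5, 6}  B3 = {1, 6}  B4 = {1, 3}  B5 = {3, 4}  B6 = {4, 7}  B7 = {2, 7}
Tree: B1–B2, B2–B3, B3–B4, B4–B5, B5–B6, B6–B7
Each bag holds 2 vertices, so the decomposition has width 1, which upper-bounds the treewidth. G has an edge, so its treewidth is at least 1. Combining the bounds, tw(G) = 1.

1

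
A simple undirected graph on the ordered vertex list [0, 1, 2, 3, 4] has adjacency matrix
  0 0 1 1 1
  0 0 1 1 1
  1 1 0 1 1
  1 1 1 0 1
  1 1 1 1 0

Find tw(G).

3

A width-3 tree decomposition is:
Bags: B1 = {1, 2, 3, 4}  B2 = {0, 2, 3, 4}
Tree: B1–B2
The largest bag has 4 vertices, giving width 3; this decomposition certifies tw(G) ≤ 3. On the other hand G contains the 4-clique {0, 2, 3, 4}. A clique must lie in a single bag of any decomposition, so no decomposition can have width below 3. The upper and lower bounds meet at 3, so that is the treewidth.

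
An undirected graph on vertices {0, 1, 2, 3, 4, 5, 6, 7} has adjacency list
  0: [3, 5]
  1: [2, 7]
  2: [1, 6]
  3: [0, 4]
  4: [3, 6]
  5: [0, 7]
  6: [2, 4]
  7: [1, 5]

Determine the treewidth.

A width-2 tree decomposition is:
Bags: B1 = {2, 4, 6}  B2 = {2, 3, 4}  B3 = {0, 2, 3}  B4 = {0, 2, 5}  B5 = {2, 5, 7}  B6 = {1, 2, 7}
Tree: B1–B2, B2–B3, B3–B4, B4–B5, B5–B6
Each bag holds 3 vertices, so the decomposition has width 2, which upper-bounds the treewidth. For the lower bound, G contains the cycle 2–6–4–3–0–5–7–1–2, so G is not a forest; only forests have treewidth ≤ 1, hence tw(G) ≥ 2. Therefore the treewidth is 2.

2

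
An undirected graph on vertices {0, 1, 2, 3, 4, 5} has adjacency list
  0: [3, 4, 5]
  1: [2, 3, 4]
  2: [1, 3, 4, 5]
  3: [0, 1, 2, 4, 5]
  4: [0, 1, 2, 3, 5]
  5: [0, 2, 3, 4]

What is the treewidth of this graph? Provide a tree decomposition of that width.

Treewidth 3.
One such decomposition:
Bags: B1 = {2, 3, 4, 5}  B2 = {1, 2, 3, 4}  B3 = {0, 3, 4, 5}
Tree: B1–B2, B1–B3

Each bag holds 4 vertices, so the decomposition has width 3, which upper-bounds the treewidth. For the lower bound, the 4 vertices {0, 3, 4, 5} are pairwise adjacent, and any tree decomposition puts a clique entirely inside one bag — forcing width ≥ 3. Combining the bounds, tw(G) = 3.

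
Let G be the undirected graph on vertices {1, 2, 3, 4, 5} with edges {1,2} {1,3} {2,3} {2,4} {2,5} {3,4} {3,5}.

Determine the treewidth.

A width-2 tree decomposition is:
Bags: B1 = {1, 2, 3}  B2 = {2, 3, 4}  B3 = {2, 3, 5}
Tree: B1–B2, B1–B3
The largest bag has 3 vertices, giving width 2; this decomposition certifies tw(G) ≤ 2. On the other hand G contains the 3-clique {1, 2, 3}. A clique must lie in a single bag of any decomposition, so no decomposition can have width below 2. The upper and lower bounds meet at 2, so that is the treewidth.

2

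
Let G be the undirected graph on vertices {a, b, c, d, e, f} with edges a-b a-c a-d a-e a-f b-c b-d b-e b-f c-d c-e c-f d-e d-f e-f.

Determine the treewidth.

5

A width-5 tree decomposition is:
Bags: B1 = {a, b, c, d, e, f}
Tree: (single bag)
With just one bag of size 6, the width is 6 − 1 = 5, so tw(G) ≤ 5. For the lower bound, the 6 vertices {a, b, c, d, e, f} are pairwise adjacent, and any tree decomposition puts a clique entirely inside one bag — forcing width ≥ 5. Therefore the treewidth is 5.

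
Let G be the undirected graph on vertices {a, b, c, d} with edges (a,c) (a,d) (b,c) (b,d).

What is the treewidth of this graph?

A width-2 tree decomposition is:
Bags: B1 = {a, b, c}  B2 = {a, b, d}
Tree: B1–B2
Every bag has size at most 3, so the width is 3 − 1 = 2 and tw(G) ≤ 2. The edges a–c–b–d–a form a cycle, so G is not a tree and its treewidth is at least 2. Therefore the treewidth is 2.

2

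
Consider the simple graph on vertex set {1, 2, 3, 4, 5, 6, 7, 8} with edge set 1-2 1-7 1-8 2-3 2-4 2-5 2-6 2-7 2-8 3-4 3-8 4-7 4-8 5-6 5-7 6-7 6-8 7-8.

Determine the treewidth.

3

A width-3 tree decomposition is:
Bags: B1 = {2, 6, 7, 8}  B2 = {2, 5, 6, 7}  B3 = {2, 4, 7, 8}  B4 = {2, 3, 4, 8}  B5 = {1, 2, 7, 8}
Tree: B1–B2, B1–B3, B3–B4, B3–B5
Each bag holds 4 vertices, so the decomposition has width 3, which upper-bounds the treewidth. Conversely, {2, 3, 4, 8} is a clique of size 4, and the vertices of any clique must share a bag in every tree decomposition; so some bag has ≥ 4 vertices and tw(G) ≥ 3. The upper and lower bounds meet at 3, so that is the treewidth.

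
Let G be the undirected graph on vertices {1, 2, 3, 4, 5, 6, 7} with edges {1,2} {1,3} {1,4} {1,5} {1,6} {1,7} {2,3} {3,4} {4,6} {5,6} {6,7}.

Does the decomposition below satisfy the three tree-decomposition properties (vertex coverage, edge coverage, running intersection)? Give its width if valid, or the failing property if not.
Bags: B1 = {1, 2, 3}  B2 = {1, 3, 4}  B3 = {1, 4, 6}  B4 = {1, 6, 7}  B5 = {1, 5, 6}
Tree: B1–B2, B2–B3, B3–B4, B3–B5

Checking the three conditions: (i) the bags cover all of {1, 2, 3, 4, 5, 6, 7}; (ii) for each edge, some bag contains both endpoints; (iii) the bags containing any fixed vertex form a subtree. All hold, so the decomposition is valid with width 3 − 1 = 2.

Yes; width 2.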